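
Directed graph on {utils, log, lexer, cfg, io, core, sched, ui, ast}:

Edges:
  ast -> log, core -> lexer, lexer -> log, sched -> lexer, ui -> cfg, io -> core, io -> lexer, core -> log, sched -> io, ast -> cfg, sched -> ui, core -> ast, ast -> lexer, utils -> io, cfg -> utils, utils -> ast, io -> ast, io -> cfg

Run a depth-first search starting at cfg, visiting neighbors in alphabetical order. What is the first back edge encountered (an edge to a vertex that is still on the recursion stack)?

ast->cfg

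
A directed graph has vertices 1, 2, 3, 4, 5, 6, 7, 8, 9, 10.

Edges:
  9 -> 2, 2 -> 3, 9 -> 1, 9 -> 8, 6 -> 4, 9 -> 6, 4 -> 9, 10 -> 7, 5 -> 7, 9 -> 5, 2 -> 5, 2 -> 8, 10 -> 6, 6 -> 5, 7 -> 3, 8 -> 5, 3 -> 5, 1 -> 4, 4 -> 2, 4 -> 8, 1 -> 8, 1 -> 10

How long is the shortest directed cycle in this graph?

3

For each vertex v, BFS finds the shortest path from v back to v.
The shortest such closed walk is 1 → 4 → 9 → 1, length 3.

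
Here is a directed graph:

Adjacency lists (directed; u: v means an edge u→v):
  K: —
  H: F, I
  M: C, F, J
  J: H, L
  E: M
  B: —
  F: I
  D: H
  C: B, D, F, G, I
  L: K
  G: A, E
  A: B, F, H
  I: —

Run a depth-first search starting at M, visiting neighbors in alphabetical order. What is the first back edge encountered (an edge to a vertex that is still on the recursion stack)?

E→M

DFS from M (visiting neighbors in alphabetical order); mark gray on enter, black on exit:
M gray
  C gray
    B gray
    B black
    D gray
      H gray
        F gray
          I gray
          I black
        F black
        H→I: I black — skip
      H black
    D black
    C→F: F black — skip
    G gray
      A gray
        A→B: B black — skip
        A→F: F black — skip
        A→H: H black — skip
      A black
      E gray
        E→M: M is gray → back edge
First back edge: E → M.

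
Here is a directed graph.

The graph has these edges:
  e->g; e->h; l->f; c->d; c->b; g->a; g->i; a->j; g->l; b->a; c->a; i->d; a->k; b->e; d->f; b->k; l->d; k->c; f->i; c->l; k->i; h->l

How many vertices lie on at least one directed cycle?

9

A vertex is on a directed cycle iff it belongs to a strongly connected component of size ≥ 2 (or has a self-loop).
The vertices on cycles are {a, b, c, d, e, f, g, i, k} — 9 in total.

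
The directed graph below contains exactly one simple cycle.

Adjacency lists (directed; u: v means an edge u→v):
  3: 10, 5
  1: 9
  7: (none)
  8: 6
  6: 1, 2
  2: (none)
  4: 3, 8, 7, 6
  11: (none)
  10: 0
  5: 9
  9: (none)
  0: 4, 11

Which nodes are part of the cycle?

0, 3, 4, 10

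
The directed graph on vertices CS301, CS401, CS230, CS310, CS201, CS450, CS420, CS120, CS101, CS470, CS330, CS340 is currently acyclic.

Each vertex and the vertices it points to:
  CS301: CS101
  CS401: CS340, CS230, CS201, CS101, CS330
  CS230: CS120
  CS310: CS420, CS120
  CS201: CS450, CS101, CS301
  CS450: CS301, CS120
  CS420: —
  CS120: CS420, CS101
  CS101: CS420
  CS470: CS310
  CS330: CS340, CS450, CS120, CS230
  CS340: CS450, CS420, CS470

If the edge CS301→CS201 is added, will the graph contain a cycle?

Yes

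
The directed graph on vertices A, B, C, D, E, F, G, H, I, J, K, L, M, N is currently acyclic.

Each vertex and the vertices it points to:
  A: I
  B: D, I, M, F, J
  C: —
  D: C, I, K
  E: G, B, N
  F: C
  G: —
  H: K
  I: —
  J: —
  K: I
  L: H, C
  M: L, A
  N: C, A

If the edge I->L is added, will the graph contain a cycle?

Adding I→L creates a cycle iff L can already reach I.
Path from L: L → H → K → I.
So L → … → I → L is a cycle.

Yes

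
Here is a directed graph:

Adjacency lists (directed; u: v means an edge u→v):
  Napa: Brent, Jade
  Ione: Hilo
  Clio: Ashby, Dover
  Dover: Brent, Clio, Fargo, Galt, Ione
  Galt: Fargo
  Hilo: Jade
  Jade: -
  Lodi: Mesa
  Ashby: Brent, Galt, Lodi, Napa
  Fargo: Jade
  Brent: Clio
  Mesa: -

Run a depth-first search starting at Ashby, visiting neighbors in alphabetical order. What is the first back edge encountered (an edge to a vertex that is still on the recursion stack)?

Clio→Ashby

DFS from Ashby (visiting neighbors in alphabetical order); mark gray on enter, black on exit:
Ashby gray
  Brent gray
    Clio gray
      Clio→Ashby: Ashby is gray → back edge
First back edge: Clio → Ashby.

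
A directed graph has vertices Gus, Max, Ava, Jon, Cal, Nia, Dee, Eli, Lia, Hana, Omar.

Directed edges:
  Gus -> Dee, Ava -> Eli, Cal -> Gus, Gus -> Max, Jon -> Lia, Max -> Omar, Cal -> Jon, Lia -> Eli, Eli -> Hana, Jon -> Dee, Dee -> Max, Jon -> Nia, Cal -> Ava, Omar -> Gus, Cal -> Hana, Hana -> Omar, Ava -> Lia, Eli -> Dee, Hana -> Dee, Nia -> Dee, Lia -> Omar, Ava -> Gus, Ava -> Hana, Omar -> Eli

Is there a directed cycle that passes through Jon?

Jon lies on a cycle iff there is a path from Jon back to itself.
Exploring from Jon, it never reaches itself; equivalently, its strongly connected component is a singleton.

No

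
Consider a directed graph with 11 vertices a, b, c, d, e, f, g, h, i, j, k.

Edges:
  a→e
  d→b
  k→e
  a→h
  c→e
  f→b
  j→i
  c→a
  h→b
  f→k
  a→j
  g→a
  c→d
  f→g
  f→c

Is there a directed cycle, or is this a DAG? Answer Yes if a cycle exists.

No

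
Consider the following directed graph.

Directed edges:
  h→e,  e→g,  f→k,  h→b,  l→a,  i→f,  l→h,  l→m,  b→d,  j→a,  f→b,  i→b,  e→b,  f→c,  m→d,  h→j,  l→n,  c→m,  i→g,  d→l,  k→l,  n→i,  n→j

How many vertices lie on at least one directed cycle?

A vertex is on a directed cycle iff it belongs to a strongly connected component of size ≥ 2 (or has a self-loop).
The vertices on cycles are {b, c, d, e, f, h, i, k, l, m, n} — 11 in total.

11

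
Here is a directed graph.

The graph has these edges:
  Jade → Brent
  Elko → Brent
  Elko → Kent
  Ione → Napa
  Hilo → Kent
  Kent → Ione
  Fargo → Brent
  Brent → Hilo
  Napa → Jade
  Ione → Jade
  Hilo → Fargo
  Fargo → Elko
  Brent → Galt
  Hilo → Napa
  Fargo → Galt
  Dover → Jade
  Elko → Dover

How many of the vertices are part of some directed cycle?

A vertex is on a directed cycle iff it belongs to a strongly connected component of size ≥ 2 (or has a self-loop).
The vertices on cycles are {Elko, Hilo, Ione, Jade, Kent, Napa, Brent, Dover, Fargo} — 9 in total.

9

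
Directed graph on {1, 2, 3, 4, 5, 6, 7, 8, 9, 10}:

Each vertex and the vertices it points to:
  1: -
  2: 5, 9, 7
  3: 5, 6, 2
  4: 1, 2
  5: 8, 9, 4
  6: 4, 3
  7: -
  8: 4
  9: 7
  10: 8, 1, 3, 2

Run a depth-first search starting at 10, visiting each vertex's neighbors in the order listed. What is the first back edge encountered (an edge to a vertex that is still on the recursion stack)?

5→8

DFS from 10 (visiting each vertex's neighbors in the order listed); mark gray on enter, black on exit:
10 gray
  8 gray
    4 gray
      1 gray
      1 black
      2 gray
        5 gray
          5→8: 8 is gray → back edge
First back edge: 5 → 8.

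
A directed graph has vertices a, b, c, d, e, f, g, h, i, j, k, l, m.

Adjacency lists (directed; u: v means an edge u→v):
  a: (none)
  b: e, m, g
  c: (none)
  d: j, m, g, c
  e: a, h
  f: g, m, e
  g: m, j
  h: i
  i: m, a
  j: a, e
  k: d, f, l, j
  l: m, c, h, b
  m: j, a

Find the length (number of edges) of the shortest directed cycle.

5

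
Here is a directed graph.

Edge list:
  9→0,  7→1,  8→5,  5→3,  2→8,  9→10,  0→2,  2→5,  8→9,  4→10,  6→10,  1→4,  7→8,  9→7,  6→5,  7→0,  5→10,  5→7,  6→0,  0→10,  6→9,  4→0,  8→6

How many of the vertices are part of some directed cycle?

9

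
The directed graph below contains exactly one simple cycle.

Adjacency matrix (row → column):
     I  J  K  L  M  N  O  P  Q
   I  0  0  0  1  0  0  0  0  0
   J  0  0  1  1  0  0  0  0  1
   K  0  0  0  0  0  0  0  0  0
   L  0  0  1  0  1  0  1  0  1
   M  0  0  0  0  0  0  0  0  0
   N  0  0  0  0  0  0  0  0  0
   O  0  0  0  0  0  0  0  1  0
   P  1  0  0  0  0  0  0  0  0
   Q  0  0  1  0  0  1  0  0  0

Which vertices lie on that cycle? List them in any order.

DFS with gray/black marking from L:
L gray
  Q gray
    K gray
    K black
    N gray
    N black
  Q black
  M gray
  M black
  O gray
    P gray
      I gray
        I→L: L is gray → back edge
Back edge closes the cycle L → O → P → I → L; its vertices are {I, L, O, P}.

I, L, O, P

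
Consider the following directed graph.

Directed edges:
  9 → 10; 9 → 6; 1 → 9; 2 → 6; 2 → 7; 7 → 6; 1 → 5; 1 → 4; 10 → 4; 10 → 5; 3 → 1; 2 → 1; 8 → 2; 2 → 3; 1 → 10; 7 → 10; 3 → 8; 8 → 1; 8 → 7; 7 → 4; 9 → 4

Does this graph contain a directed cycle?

Yes

DFS with white/gray/black marking, starting from 9:
9 gray
  10 gray
    5 gray
    5 black
    4 gray
    4 black
  10 black
  9→4: 4 black — skip
  6 gray
  6 black
9 black
1 gray
  1→5: 5 black — skip
  1→10: 10 black — skip
  1→4: 4 black — skip
  1→9: 9 black — skip
1 black
2 gray
  3 gray
    8 gray
      8→1: 1 black — skip
      7 gray
        7→6: 6 black — skip
        7→4: 4 black — skip
        7→10: 10 black — skip
      7 black
      8→2: 2 is gray → back edge
Back edge found, so a cycle exists: 2 → 3 → 8 → 2.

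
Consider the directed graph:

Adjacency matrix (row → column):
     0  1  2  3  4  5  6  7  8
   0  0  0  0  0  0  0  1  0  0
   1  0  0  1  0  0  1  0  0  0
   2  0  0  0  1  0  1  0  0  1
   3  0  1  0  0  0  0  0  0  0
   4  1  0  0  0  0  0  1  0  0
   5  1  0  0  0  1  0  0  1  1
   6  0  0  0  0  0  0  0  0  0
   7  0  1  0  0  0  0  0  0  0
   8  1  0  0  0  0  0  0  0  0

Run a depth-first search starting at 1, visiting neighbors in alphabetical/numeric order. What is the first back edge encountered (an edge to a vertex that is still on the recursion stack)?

DFS from 1 (visiting neighbors in alphabetical/numeric order); mark gray on enter, black on exit:
1 gray
  2 gray
    3 gray
      3→1: 1 is gray → back edge
First back edge: 3 → 1.

3→1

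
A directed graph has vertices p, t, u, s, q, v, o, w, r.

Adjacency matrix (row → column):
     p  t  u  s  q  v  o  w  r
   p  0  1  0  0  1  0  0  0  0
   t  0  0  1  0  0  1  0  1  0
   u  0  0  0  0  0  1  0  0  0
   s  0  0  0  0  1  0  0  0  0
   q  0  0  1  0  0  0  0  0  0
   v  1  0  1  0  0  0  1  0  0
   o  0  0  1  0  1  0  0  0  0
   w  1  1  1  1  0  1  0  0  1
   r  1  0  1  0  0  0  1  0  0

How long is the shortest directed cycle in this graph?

2

For each vertex v, BFS finds the shortest path from v back to v.
The shortest such closed walk is w → t → w, length 2.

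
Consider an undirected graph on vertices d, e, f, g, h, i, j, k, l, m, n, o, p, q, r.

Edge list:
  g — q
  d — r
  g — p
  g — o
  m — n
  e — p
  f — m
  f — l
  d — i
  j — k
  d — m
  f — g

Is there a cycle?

DFS, tracking each vertex's parent; an edge to a visited non-parent vertex closes a cycle.
Start from l:
visit l (parent –)
  visit f (parent l)
    visit m (parent f)
      m–f: parent, skip
      visit n (parent m)
        n–m: parent, skip
      visit d (parent m)
        visit i (parent d)
          i–d: parent, skip
        visit r (parent d)
          r–d: parent, skip
        d–m: parent, skip
    f–l: parent, skip
    visit g (parent f)
      visit q (parent g)
        q–g: parent, skip
      visit o (parent g)
        o–g: parent, skip
      g–f: parent, skip
      visit p (parent g)
        visit e (parent p)
          e–p: parent, skip
        p–g: parent, skip
visit h (parent –)
visit j (parent –)
  visit k (parent j)
    k–j: parent, skip
No non-parent visited neighbor found — the graph is a forest.

No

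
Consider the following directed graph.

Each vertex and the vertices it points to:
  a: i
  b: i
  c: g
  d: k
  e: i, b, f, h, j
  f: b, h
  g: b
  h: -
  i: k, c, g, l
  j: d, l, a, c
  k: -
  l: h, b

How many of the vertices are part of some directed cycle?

5

A vertex is on a directed cycle iff it belongs to a strongly connected component of size ≥ 2 (or has a self-loop).
The vertices on cycles are {b, c, g, i, l} — 5 in total.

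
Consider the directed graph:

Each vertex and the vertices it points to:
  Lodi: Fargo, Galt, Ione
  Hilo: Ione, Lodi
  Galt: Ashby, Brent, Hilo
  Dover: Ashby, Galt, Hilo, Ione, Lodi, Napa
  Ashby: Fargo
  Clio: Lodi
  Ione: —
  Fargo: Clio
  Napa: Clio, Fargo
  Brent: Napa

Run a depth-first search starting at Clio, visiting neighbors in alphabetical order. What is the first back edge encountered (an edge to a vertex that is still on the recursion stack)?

DFS from Clio (visiting neighbors in alphabetical order); mark gray on enter, black on exit:
Clio gray
  Lodi gray
    Fargo gray
      Fargo→Clio: Clio is gray → back edge
First back edge: Fargo → Clio.

Fargo→Clio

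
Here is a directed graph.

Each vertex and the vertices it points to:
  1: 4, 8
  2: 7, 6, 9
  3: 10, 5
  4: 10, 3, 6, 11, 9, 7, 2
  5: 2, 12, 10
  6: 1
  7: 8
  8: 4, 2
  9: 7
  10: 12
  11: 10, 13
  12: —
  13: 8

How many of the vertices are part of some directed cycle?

A vertex is on a directed cycle iff it belongs to a strongly connected component of size ≥ 2 (or has a self-loop).
The vertices on cycles are {1, 2, 3, 4, 5, 6, 7, 8, 9, 11, 13} — 11 in total.

11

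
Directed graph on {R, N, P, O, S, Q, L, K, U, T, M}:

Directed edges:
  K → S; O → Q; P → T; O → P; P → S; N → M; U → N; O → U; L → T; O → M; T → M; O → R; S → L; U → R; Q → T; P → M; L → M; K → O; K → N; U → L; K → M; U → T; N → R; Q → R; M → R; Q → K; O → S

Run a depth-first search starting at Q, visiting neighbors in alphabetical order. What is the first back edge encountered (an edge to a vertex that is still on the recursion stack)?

O→Q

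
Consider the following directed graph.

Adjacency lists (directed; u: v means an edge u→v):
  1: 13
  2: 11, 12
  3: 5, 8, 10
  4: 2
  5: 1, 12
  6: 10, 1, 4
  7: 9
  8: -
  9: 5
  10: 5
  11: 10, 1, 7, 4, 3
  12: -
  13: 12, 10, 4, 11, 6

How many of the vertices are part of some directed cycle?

11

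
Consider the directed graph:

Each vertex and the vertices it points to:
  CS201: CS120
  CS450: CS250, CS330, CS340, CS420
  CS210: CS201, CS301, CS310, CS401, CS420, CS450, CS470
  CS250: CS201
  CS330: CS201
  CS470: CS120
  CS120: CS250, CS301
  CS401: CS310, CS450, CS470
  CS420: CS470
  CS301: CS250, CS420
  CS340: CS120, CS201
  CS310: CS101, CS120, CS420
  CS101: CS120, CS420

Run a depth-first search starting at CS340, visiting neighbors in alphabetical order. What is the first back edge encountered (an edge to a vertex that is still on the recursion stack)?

CS201→CS120

DFS from CS340 (visiting neighbors in alphabetical order); mark gray on enter, black on exit:
CS340 gray
  CS120 gray
    CS250 gray
      CS201 gray
        CS201→CS120: CS120 is gray → back edge
First back edge: CS201 → CS120.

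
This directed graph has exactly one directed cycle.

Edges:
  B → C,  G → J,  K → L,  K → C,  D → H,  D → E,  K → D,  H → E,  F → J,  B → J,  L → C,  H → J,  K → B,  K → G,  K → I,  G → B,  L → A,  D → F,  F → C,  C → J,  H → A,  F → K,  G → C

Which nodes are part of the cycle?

D, F, K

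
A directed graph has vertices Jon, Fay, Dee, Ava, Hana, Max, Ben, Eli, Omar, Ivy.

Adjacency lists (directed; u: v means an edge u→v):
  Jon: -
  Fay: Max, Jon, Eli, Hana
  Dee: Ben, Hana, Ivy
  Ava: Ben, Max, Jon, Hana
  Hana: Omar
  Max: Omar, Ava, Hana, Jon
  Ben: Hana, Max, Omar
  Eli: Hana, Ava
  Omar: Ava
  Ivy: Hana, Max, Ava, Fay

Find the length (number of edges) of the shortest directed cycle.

2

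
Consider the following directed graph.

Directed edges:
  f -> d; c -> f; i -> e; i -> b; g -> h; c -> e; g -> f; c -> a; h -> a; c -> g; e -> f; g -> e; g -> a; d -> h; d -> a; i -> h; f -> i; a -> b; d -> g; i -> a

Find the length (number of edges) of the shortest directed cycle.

For each vertex v, BFS finds the shortest path from v back to v.
The shortest such closed walk is e → f → i → e, length 3.

3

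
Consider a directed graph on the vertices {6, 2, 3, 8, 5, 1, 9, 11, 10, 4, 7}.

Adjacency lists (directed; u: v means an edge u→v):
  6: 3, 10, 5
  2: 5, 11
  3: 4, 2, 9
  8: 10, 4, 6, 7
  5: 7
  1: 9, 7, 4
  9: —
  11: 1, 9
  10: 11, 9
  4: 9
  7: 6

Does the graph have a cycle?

Yes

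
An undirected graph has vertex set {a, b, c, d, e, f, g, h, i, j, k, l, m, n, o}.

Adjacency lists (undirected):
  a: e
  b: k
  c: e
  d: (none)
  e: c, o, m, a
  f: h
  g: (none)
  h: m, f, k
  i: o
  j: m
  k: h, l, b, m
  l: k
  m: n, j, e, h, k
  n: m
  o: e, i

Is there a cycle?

Yes

DFS, tracking each vertex's parent; an edge to a visited non-parent vertex closes a cycle.
Start from m:
visit m (parent –)
  visit n (parent m)
    n–m: parent, skip
  visit j (parent m)
    j–m: parent, skip
  visit e (parent m)
    visit c (parent e)
      c–e: parent, skip
    visit o (parent e)
      o–e: parent, skip
      visit i (parent o)
        i–o: parent, skip
    e–m: parent, skip
    visit a (parent e)
      a–e: parent, skip
  visit h (parent m)
    h–m: parent, skip
    visit f (parent h)
      f–h: parent, skip
    visit k (parent h)
      k–h: parent, skip
      visit l (parent k)
        l–k: parent, skip
      visit b (parent k)
        b–k: parent, skip
      k–m: m visited and ≠ parent → cycle
Cycle: m – h – k – m.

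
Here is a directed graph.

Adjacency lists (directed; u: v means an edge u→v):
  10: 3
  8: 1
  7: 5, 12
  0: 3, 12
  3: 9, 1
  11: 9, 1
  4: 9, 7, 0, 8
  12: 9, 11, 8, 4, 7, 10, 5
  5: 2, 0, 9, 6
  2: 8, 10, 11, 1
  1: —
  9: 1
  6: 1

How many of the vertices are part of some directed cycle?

A vertex is on a directed cycle iff it belongs to a strongly connected component of size ≥ 2 (or has a self-loop).
The vertices on cycles are {0, 4, 5, 7, 12} — 5 in total.

5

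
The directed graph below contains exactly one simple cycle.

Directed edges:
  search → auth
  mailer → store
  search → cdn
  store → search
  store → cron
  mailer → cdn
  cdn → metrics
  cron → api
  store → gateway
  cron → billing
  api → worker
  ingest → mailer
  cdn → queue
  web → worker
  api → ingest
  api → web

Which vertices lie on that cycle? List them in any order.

api, cron, store, ingest, mailer

DFS with gray/black marking from mailer:
mailer gray
  store gray
    cron gray
      api gray
        worker gray
        worker black
        ingest gray
          ingest→mailer: mailer is gray → back edge
Back edge closes the cycle mailer → store → cron → api → ingest → mailer; its vertices are {api, cron, store, ingest, mailer}.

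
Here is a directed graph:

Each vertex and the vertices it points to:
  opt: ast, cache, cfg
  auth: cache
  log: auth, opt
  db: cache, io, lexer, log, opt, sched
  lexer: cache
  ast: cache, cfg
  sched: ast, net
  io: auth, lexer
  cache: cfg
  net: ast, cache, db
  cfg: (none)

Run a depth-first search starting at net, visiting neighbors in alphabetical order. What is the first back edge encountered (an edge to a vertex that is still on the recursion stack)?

sched→net

DFS from net (visiting neighbors in alphabetical order); mark gray on enter, black on exit:
net gray
  ast gray
    cache gray
      cfg gray
      cfg black
    cache black
    ast→cfg: cfg black — skip
  ast black
  net→cache: cache black — skip
  db gray
    db→cache: cache black — skip
    io gray
      auth gray
        auth→cache: cache black — skip
      auth black
      lexer gray
        lexer→cache: cache black — skip
      lexer black
    io black
    db→lexer: lexer black — skip
    log gray
      log→auth: auth black — skip
      opt gray
        opt→ast: ast black — skip
        opt→cache: cache black — skip
        opt→cfg: cfg black — skip
      opt black
    log black
    db→opt: opt black — skip
    sched gray
      sched→ast: ast black — skip
      sched→net: net is gray → back edge
First back edge: sched → net.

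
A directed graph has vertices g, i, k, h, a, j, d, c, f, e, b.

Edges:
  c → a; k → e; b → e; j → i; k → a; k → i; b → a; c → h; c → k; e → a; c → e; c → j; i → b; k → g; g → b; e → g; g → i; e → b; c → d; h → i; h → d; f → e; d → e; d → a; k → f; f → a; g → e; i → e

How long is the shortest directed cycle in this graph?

2

For each vertex v, BFS finds the shortest path from v back to v.
The shortest such closed walk is g → e → g, length 2.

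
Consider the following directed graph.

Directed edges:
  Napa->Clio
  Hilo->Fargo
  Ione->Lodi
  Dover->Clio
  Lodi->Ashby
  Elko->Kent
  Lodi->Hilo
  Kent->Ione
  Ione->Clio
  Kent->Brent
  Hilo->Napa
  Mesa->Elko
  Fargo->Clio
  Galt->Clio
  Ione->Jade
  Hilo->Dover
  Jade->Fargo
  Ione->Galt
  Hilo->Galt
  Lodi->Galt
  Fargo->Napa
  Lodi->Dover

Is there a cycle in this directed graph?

DFS with white/gray/black marking, starting from Kent:
Kent gray
  Ione gray
    Jade gray
      Fargo gray
        Napa gray
          Clio gray
          Clio black
        Napa black
        Fargo→Clio: Clio black — skip
      Fargo black
    Jade black
    Lodi gray
      Ashby gray
      Ashby black
      Hilo gray
        Hilo→Napa: Napa black — skip
        Galt gray
          Galt→Clio: Clio black — skip
        Galt black
        Hilo→Fargo: Fargo black — skip
        Dover gray
          Dover→Clio: Clio black — skip
        Dover black
      Hilo black
      Lodi→Galt: Galt black — skip
      Lodi→Dover: Dover black — skip
    Lodi black
    Ione→Clio: Clio black — skip
    Ione→Galt: Galt black — skip
  Ione black
  Brent gray
  Brent black
Kent black
Elko gray
  Elko→Kent: Kent black — skip
Elko black
Mesa gray
  Mesa→Elko: Elko black — skip
Mesa black
Every edge goes to a white or black vertex — no back edge, so the graph is acyclic.

No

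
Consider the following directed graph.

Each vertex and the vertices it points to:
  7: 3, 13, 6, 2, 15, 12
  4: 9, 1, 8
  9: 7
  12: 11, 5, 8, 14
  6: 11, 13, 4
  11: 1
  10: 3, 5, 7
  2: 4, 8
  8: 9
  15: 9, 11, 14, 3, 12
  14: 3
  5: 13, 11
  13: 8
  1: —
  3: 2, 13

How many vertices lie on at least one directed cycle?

12

A vertex is on a directed cycle iff it belongs to a strongly connected component of size ≥ 2 (or has a self-loop).
The vertices on cycles are {2, 3, 4, 5, 6, 7, 8, 9, 12, 13, 14, 15} — 12 in total.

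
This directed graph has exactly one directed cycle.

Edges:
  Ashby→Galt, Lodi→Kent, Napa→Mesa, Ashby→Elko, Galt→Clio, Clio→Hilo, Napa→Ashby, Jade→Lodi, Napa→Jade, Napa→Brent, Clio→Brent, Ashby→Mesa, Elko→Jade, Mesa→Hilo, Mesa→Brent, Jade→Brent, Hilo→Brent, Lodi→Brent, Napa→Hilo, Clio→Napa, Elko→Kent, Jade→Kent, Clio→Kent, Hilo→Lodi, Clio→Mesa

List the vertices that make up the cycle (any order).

DFS with gray/black marking from Napa:
Napa gray
  Mesa gray
    Brent gray
    Brent black
    Hilo gray
      Lodi gray
        Lodi→Brent: Brent black — skip
        Kent gray
        Kent black
      Lodi black
      Hilo→Brent: Brent black — skip
    Hilo black
  Mesa black
  Ashby gray
    Ashby→Mesa: Mesa black — skip
    Elko gray
      Jade gray
        Jade→Lodi: Lodi black — skip
        Jade→Brent: Brent black — skip
        Jade→Kent: Kent black — skip
      Jade black
      Elko→Kent: Kent black — skip
    Elko black
    Galt gray
      Clio gray
        Clio→Hilo: Hilo black — skip
        Clio→Brent: Brent black — skip
        Clio→Napa: Napa is gray → back edge
Back edge closes the cycle Napa → Ashby → Galt → Clio → Napa; its vertices are {Clio, Galt, Napa, Ashby}.

Clio, Galt, Napa, Ashby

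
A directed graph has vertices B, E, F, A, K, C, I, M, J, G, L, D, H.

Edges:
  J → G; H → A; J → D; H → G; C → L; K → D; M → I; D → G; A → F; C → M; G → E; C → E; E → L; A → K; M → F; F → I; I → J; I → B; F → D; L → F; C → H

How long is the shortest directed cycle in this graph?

For each vertex v, BFS finds the shortest path from v back to v.
The shortest such closed walk is E → L → F → D → G → E, length 5.

5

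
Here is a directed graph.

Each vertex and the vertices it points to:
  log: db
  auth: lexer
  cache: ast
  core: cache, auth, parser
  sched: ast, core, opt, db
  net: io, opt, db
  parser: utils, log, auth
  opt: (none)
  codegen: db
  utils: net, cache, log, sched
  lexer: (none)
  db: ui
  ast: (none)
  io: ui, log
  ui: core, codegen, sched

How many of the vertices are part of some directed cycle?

A vertex is on a directed cycle iff it belongs to a strongly connected component of size ≥ 2 (or has a self-loop).
The vertices on cycles are {db, io, ui, log, net, core, sched, utils, parser, codegen} — 10 in total.

10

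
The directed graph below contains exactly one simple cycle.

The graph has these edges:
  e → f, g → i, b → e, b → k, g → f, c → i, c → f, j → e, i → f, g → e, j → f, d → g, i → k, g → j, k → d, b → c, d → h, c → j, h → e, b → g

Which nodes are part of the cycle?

d, g, i, k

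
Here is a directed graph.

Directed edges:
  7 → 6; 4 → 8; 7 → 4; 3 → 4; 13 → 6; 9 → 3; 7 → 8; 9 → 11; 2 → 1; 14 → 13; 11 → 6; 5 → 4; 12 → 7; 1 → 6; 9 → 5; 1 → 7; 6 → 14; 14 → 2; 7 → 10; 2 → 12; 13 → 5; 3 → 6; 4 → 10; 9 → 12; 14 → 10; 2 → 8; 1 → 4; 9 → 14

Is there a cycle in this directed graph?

DFS with white/gray/black marking, starting from 2:
2 gray
  12 gray
    7 gray
      4 gray
        8 gray
        8 black
        10 gray
        10 black
      4 black
      7→10: 10 black — skip
      6 gray
        14 gray
          14→2: 2 is gray → back edge
Back edge found, so a cycle exists: 2 → 12 → 7 → 6 → 14 → 2.

Yes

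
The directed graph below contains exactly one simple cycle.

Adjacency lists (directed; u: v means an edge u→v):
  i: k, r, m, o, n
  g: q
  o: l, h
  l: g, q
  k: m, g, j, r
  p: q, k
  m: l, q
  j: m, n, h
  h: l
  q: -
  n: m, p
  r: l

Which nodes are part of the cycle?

j, k, n, p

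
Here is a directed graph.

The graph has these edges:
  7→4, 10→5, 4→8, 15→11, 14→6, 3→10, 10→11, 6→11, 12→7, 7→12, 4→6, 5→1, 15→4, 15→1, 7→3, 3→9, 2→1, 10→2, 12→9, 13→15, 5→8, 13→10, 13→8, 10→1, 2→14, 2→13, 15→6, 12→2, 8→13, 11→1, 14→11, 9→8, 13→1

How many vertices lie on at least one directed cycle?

A vertex is on a directed cycle iff it belongs to a strongly connected component of size ≥ 2 (or has a self-loop).
The vertices on cycles are {2, 4, 5, 7, 8, 10, 12, 13, 15} — 9 in total.

9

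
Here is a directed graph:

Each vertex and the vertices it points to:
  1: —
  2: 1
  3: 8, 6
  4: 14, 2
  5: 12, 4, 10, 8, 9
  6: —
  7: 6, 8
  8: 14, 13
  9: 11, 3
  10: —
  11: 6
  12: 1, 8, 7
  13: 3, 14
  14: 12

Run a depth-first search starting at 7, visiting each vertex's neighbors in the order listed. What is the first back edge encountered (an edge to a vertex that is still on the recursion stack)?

12->8

DFS from 7 (visiting each vertex's neighbors in the order listed); mark gray on enter, black on exit:
7 gray
  6 gray
  6 black
  8 gray
    14 gray
      12 gray
        1 gray
        1 black
        12→8: 8 is gray → back edge
First back edge: 12 → 8.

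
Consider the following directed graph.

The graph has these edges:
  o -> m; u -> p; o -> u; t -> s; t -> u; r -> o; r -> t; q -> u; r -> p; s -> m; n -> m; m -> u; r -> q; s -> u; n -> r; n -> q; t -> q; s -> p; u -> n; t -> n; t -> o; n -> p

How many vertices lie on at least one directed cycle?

A vertex is on a directed cycle iff it belongs to a strongly connected component of size ≥ 2 (or has a self-loop).
The vertices on cycles are {m, n, o, q, r, s, t, u} — 8 in total.

8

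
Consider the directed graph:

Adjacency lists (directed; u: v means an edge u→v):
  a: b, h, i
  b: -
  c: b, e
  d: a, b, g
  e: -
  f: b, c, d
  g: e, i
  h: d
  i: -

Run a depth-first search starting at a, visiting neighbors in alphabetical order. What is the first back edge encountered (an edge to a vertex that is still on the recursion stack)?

DFS from a (visiting neighbors in alphabetical order); mark gray on enter, black on exit:
a gray
  b gray
  b black
  h gray
    d gray
      d→a: a is gray → back edge
First back edge: d → a.

d→a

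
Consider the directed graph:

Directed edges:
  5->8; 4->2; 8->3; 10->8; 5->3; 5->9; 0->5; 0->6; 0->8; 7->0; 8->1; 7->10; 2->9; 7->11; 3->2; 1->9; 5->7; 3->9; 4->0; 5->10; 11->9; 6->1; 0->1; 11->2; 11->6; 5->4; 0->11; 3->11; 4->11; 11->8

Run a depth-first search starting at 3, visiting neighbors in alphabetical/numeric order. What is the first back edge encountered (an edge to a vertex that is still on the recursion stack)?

8->3

DFS from 3 (visiting neighbors in alphabetical/numeric order); mark gray on enter, black on exit:
3 gray
  2 gray
    9 gray
    9 black
  2 black
  3→9: 9 black — skip
  11 gray
    11→2: 2 black — skip
    6 gray
      1 gray
        1→9: 9 black — skip
      1 black
    6 black
    8 gray
      8→1: 1 black — skip
      8→3: 3 is gray → back edge
First back edge: 8 → 3.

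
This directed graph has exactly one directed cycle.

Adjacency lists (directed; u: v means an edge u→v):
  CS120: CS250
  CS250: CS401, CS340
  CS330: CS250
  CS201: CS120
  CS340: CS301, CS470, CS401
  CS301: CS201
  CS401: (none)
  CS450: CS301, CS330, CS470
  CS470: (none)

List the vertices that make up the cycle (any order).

CS120, CS201, CS250, CS301, CS340

DFS with gray/black marking from CS250:
CS250 gray
  CS401 gray
  CS401 black
  CS340 gray
    CS301 gray
      CS201 gray
        CS120 gray
          CS120→CS250: CS250 is gray → back edge
Back edge closes the cycle CS250 → CS340 → CS301 → CS201 → CS120 → CS250; its vertices are {CS120, CS201, CS250, CS301, CS340}.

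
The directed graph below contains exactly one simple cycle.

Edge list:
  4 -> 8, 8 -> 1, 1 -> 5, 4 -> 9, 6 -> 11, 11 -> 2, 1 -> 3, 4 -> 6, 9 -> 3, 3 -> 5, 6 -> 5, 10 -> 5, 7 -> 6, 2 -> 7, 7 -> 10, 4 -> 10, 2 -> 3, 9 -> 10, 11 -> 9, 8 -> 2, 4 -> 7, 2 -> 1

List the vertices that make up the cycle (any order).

DFS with gray/black marking from 7:
7 gray
  10 gray
    5 gray
    5 black
  10 black
  6 gray
    6→5: 5 black — skip
    11 gray
      2 gray
        3 gray
          3→5: 5 black — skip
        3 black
        1 gray
          1→5: 5 black — skip
          1→3: 3 black — skip
        1 black
        2→7: 7 is gray → back edge
Back edge closes the cycle 7 → 6 → 11 → 2 → 7; its vertices are {2, 6, 7, 11}.

2, 6, 7, 11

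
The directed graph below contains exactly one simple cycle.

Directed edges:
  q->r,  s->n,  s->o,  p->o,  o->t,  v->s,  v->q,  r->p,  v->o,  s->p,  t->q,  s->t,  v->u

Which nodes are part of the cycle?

DFS with gray/black marking from q:
q gray
  r gray
    p gray
      o gray
        t gray
          t→q: q is gray → back edge
Back edge closes the cycle q → r → p → o → t → q; its vertices are {o, p, q, r, t}.

o, p, q, r, t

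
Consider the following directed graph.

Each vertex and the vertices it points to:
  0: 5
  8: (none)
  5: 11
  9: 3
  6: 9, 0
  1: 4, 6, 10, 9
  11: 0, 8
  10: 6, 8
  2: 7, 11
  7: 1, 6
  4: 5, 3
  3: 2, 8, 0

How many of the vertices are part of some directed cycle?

11

A vertex is on a directed cycle iff it belongs to a strongly connected component of size ≥ 2 (or has a self-loop).
The vertices on cycles are {0, 1, 2, 3, 4, 5, 6, 7, 9, 10, 11} — 11 in total.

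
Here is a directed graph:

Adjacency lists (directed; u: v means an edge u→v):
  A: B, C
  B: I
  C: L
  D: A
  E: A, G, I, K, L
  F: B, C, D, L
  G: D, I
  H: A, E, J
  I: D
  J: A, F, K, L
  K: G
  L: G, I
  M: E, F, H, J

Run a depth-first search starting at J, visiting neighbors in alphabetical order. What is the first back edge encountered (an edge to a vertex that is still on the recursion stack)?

D->A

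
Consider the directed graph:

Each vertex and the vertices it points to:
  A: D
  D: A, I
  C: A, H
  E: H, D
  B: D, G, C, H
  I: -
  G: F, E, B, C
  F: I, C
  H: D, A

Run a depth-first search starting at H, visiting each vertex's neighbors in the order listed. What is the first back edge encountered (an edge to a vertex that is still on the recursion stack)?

A->D

DFS from H (visiting each vertex's neighbors in the order listed); mark gray on enter, black on exit:
H gray
  D gray
    A gray
      A→D: D is gray → back edge
First back edge: A → D.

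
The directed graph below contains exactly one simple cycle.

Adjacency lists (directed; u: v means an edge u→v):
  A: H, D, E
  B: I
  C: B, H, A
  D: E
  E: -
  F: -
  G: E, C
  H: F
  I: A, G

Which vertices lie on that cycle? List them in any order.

B, C, G, I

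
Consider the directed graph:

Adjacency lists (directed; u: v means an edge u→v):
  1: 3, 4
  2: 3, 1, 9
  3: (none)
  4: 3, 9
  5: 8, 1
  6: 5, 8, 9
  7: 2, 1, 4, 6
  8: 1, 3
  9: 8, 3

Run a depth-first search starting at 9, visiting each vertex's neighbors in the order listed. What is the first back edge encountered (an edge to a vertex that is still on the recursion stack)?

4->9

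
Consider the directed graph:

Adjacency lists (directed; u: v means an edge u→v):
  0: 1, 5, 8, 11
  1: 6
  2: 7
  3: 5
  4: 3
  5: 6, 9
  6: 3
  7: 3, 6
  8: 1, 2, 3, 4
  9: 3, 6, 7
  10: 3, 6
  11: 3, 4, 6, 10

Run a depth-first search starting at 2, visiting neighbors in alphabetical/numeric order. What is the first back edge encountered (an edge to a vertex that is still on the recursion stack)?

6→3

DFS from 2 (visiting neighbors in alphabetical/numeric order); mark gray on enter, black on exit:
2 gray
  7 gray
    3 gray
      5 gray
        6 gray
          6→3: 3 is gray → back edge
First back edge: 6 → 3.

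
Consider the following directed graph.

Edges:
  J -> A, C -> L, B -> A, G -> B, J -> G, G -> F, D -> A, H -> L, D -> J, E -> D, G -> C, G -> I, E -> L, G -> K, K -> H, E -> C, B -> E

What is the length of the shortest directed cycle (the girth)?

5

For each vertex v, BFS finds the shortest path from v back to v.
The shortest such closed walk is G → B → E → D → J → G, length 5.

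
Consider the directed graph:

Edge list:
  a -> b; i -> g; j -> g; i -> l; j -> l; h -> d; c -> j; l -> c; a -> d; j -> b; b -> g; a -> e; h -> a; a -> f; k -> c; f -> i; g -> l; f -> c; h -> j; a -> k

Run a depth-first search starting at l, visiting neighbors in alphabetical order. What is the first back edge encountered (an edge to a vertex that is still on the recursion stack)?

g→l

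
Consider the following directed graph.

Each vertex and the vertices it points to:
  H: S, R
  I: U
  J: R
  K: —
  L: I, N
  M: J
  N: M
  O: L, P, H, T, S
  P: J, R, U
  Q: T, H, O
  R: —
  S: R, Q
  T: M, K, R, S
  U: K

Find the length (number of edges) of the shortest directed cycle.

For each vertex v, BFS finds the shortest path from v back to v.
The shortest such closed walk is O → S → Q → O, length 3.

3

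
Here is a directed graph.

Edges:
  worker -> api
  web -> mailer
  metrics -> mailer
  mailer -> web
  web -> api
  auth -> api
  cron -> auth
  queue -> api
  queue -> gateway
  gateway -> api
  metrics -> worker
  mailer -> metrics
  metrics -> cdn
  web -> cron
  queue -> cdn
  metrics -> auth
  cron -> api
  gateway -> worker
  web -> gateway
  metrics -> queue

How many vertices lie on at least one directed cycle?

3

A vertex is on a directed cycle iff it belongs to a strongly connected component of size ≥ 2 (or has a self-loop).
The vertices on cycles are {web, mailer, metrics} — 3 in total.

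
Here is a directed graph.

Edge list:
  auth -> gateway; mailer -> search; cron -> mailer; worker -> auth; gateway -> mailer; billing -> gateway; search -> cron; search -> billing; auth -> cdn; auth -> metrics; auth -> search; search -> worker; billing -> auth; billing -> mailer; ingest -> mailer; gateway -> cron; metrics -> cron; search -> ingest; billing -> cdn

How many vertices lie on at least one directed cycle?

A vertex is on a directed cycle iff it belongs to a strongly connected component of size ≥ 2 (or has a self-loop).
The vertices on cycles are {auth, cron, ingest, mailer, search, worker, billing, gateway, metrics} — 9 in total.

9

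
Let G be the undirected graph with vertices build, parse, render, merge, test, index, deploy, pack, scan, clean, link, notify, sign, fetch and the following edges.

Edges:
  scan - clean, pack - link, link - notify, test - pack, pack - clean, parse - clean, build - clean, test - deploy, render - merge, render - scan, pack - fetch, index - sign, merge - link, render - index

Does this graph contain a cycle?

Yes

DFS, tracking each vertex's parent; an edge to a visited non-parent vertex closes a cycle.
Start from pack:
visit pack (parent –)
  visit test (parent pack)
    test–pack: parent, skip
    visit deploy (parent test)
      deploy–test: parent, skip
  visit fetch (parent pack)
    fetch–pack: parent, skip
  visit link (parent pack)
    link–pack: parent, skip
    visit notify (parent link)
      notify–link: parent, skip
    visit merge (parent link)
      merge–link: parent, skip
      visit render (parent merge)
        render–merge: parent, skip
        visit scan (parent render)
          visit clean (parent scan)
            visit build (parent clean)
              build–clean: parent, skip
            clean–scan: parent, skip
            clean–pack: pack visited and ≠ parent → cycle
Cycle: pack – link – merge – render – scan – clean – pack.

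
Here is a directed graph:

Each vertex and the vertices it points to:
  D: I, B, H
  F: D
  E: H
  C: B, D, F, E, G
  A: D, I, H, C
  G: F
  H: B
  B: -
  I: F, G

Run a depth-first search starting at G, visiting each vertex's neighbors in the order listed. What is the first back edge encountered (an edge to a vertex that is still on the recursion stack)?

I→F

DFS from G (visiting each vertex's neighbors in the order listed); mark gray on enter, black on exit:
G gray
  F gray
    D gray
      I gray
        I→F: F is gray → back edge
First back edge: I → F.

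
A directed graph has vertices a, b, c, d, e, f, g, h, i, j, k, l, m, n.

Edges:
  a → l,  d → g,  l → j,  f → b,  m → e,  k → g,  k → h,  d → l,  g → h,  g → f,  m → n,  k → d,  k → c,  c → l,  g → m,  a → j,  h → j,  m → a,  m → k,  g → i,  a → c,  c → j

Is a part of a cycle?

No

a lies on a cycle iff there is a path from a back to itself.
Exploring from a, it never reaches itself; equivalently, its strongly connected component is a singleton.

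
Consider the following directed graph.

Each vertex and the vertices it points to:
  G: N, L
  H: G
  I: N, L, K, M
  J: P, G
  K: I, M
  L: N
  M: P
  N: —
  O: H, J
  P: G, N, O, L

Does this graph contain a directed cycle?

Yes

DFS with white/gray/black marking, starting from P:
P gray
  G gray
    N gray
    N black
    L gray
      L→N: N black — skip
    L black
  G black
  P→N: N black — skip
  O gray
    H gray
      H→G: G black — skip
    H black
    J gray
      J→P: P is gray → back edge
Back edge found, so a cycle exists: P → O → J → P.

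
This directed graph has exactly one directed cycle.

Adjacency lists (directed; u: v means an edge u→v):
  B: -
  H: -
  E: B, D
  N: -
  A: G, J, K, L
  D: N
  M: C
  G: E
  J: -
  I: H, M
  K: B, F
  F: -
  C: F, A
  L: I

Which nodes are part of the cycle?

DFS with gray/black marking from A:
A gray
  G gray
    E gray
      B gray
      B black
      D gray
        N gray
        N black
      D black
    E black
  G black
  J gray
  J black
  K gray
    K→B: B black — skip
    F gray
    F black
  K black
  L gray
    I gray
      H gray
      H black
      M gray
        C gray
          C→F: F black — skip
          C→A: A is gray → back edge
Back edge closes the cycle A → L → I → M → C → A; its vertices are {A, C, I, L, M}.

A, C, I, L, M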